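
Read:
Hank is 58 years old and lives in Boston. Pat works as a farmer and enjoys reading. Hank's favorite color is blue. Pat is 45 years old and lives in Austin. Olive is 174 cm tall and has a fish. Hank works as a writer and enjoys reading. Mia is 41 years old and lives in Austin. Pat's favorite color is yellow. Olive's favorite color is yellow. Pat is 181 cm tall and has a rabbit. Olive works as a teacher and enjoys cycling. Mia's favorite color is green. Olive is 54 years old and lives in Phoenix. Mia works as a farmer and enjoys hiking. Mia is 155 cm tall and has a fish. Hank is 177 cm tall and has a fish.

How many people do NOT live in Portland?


Not in Portland: 4

4


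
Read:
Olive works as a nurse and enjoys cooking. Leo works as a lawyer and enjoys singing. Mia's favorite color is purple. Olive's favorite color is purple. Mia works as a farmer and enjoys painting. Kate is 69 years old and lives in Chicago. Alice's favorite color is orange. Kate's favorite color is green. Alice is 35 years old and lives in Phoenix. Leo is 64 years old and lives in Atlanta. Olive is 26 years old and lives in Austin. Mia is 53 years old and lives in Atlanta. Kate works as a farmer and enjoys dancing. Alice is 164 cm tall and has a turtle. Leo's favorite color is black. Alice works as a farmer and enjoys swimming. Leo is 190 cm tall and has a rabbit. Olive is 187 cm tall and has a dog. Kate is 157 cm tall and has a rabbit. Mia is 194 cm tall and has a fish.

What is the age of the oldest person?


Oldest: Kate at 69

69


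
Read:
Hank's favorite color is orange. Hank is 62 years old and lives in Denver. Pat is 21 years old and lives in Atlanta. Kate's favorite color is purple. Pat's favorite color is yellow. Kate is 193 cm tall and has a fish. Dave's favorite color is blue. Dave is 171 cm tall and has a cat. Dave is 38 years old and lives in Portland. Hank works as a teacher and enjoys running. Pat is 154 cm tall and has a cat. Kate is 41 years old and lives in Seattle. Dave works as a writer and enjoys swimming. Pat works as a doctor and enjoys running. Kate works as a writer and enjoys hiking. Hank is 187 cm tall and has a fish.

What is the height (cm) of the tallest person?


Tallest: Kate at 193 cm

193


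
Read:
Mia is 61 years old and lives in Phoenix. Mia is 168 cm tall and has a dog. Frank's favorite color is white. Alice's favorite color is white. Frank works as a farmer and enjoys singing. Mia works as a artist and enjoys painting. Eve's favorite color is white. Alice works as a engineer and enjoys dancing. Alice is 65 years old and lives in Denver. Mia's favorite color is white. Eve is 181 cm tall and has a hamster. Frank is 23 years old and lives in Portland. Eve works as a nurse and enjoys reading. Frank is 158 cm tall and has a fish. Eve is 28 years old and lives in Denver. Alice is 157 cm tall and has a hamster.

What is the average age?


Sum=177, n=4, avg=44.25

44.25


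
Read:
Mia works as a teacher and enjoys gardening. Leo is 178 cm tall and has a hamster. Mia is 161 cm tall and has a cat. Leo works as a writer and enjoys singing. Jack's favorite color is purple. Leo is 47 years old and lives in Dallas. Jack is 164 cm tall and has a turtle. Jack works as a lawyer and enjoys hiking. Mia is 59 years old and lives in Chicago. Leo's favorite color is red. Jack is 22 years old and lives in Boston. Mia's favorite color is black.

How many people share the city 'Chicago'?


Count: 1

1


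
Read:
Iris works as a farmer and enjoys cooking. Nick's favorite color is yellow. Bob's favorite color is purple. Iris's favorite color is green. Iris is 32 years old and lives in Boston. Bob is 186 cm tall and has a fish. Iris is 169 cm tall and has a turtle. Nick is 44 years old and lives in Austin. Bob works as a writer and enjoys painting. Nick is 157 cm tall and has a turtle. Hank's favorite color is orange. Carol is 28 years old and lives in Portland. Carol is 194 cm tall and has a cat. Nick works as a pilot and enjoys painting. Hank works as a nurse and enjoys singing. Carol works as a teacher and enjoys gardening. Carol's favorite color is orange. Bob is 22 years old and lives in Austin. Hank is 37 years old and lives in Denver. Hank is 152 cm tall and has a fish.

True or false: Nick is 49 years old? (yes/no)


Nick is actually 44. no

no


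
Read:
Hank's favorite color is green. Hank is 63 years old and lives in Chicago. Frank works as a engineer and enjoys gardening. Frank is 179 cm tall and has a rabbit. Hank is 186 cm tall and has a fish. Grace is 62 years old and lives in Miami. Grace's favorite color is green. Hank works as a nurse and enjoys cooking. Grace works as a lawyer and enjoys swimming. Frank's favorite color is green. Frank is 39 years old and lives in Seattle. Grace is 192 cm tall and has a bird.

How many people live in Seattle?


Count in Seattle: 1

1


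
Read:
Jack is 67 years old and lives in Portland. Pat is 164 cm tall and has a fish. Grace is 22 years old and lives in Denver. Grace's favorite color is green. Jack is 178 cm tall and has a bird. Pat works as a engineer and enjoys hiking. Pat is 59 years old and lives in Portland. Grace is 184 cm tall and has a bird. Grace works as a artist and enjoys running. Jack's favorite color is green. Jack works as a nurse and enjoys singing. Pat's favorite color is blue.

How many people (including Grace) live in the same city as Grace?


Grace lives in Denver. Count = 1

1


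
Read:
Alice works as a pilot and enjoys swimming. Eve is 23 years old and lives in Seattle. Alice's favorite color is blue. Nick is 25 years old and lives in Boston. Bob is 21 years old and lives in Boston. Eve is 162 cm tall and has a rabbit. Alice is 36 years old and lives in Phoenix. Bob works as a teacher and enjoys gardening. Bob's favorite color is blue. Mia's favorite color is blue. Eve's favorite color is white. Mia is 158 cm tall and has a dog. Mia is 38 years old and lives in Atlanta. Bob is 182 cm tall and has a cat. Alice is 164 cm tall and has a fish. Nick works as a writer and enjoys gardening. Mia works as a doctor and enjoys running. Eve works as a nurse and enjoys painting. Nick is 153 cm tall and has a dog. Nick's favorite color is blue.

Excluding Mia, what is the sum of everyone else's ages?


Sum (excluding Mia): 105

105


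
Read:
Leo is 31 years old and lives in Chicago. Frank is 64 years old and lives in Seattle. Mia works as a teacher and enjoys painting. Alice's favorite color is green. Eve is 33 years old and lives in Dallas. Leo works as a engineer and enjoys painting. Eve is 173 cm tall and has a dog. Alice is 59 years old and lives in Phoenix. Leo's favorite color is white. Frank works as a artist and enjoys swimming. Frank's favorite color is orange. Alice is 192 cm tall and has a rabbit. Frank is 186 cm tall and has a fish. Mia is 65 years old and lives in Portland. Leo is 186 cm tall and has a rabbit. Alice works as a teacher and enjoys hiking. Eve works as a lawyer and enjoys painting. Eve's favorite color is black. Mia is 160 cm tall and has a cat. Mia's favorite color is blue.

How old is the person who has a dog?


Person with dog is Eve, age 33

33


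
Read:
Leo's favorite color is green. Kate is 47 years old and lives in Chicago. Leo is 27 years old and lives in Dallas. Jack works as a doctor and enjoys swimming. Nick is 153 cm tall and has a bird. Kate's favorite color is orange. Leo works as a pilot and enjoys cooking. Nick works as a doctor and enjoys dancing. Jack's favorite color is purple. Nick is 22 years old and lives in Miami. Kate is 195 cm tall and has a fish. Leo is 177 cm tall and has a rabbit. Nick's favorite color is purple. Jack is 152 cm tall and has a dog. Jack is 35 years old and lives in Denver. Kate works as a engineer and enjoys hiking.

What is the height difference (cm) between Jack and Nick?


|152 - 153| = 1

1


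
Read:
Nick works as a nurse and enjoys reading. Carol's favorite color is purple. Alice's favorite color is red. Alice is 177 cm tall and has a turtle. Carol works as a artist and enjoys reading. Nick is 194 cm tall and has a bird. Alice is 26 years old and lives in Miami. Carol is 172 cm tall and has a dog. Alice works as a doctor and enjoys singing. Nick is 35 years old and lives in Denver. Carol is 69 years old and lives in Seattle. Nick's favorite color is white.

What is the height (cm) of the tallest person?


Tallest: Nick at 194 cm

194


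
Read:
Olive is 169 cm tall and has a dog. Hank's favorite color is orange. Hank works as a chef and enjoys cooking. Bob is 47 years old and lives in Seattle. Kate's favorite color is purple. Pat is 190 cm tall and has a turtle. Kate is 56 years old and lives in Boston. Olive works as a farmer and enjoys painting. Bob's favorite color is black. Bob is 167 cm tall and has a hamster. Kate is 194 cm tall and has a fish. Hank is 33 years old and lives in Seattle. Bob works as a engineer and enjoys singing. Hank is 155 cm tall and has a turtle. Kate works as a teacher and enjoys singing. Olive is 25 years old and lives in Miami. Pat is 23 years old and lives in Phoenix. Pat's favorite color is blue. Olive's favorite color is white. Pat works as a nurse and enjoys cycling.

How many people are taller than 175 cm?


Taller than 175: 2

2


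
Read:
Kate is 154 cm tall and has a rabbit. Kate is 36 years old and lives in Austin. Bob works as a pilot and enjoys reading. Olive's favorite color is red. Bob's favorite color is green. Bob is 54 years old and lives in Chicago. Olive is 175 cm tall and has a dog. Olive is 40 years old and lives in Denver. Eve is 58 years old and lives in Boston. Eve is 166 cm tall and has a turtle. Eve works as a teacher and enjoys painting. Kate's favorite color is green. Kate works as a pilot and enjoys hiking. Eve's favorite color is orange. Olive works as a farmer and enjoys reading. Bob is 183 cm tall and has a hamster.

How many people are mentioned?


People: Kate, Olive, Eve, Bob. Count = 4

4


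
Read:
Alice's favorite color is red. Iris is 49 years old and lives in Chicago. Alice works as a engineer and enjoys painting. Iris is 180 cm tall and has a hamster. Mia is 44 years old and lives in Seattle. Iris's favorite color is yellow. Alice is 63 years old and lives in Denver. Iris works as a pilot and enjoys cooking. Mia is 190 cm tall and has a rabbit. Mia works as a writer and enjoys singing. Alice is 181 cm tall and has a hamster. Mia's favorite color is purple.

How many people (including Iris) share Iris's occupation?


Iris is a pilot. Count = 1

1


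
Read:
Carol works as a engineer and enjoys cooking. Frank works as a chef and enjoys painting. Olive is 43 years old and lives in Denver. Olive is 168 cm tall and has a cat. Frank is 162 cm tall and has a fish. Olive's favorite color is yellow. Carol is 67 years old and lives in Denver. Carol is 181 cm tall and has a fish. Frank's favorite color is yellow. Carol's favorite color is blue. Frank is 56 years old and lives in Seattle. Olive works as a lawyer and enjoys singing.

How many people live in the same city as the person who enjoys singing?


Person with hobby singing is Olive, city Denver. Count = 2

2


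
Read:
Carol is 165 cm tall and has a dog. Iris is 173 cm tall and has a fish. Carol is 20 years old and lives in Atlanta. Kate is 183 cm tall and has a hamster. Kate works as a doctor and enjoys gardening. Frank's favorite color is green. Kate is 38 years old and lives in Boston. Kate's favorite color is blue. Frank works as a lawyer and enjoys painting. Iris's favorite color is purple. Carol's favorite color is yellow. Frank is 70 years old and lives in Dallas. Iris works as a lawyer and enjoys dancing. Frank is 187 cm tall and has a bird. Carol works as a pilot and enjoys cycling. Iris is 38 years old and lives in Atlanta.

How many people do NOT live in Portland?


Not in Portland: 4

4


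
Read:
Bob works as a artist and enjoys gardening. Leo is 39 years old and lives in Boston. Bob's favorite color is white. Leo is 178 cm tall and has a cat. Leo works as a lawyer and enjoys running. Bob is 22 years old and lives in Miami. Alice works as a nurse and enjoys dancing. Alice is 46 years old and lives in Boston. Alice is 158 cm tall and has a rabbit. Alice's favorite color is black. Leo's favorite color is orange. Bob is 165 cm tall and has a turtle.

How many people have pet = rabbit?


Count: 1

1


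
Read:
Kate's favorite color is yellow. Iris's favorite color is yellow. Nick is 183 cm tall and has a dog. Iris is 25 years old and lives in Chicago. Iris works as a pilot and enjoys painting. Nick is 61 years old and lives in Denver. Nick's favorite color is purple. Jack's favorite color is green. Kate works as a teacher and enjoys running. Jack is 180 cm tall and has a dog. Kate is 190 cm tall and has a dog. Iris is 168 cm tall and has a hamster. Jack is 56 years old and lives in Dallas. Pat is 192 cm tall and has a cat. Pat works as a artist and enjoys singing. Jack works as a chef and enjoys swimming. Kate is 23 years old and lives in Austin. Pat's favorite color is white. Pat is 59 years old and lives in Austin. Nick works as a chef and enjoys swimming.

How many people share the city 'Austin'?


Count: 2

2


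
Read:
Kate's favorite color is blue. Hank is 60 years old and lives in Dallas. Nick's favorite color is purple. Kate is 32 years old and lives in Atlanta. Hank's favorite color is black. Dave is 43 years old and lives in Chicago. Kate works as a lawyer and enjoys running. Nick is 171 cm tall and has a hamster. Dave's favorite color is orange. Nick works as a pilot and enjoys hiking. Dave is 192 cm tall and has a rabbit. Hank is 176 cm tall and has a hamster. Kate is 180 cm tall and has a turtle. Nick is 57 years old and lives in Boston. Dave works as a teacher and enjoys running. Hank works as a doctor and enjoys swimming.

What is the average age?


Sum=192, n=4, avg=48

48


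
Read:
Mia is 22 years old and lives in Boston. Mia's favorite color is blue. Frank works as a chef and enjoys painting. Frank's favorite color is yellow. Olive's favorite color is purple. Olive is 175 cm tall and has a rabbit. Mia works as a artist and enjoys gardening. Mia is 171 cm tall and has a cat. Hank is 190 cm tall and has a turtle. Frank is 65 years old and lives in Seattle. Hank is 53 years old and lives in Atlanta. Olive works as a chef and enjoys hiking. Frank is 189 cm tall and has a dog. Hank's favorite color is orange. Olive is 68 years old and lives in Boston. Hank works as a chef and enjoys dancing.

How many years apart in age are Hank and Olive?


53 vs 68, diff = 15

15


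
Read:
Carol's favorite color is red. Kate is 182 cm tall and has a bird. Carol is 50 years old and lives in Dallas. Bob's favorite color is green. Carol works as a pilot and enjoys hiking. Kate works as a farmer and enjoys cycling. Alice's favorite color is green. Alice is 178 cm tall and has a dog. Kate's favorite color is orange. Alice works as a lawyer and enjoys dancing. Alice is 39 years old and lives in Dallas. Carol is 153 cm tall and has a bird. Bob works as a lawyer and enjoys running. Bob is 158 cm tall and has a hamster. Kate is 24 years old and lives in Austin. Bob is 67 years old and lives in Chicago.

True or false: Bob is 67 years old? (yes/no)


Bob is actually 67. yes

yes


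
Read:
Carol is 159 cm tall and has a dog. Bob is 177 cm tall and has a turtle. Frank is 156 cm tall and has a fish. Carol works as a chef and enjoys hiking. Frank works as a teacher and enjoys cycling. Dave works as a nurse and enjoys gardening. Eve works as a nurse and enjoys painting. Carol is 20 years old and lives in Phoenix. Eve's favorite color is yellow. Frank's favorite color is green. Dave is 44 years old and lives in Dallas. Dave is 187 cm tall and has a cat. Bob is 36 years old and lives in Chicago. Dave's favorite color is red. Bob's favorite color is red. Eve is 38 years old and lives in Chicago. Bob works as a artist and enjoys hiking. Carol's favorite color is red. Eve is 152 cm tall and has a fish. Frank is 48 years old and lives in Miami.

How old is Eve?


Eve is 38 years old

38


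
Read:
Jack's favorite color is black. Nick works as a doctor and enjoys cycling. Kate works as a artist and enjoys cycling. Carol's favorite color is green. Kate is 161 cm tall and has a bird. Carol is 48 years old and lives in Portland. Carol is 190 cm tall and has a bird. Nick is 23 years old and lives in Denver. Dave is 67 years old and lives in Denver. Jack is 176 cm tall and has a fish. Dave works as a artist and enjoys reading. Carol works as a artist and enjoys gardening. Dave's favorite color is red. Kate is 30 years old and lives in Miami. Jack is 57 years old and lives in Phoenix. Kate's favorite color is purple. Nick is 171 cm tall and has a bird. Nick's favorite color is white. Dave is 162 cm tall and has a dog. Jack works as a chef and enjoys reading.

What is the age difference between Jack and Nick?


|57 - 23| = 34

34


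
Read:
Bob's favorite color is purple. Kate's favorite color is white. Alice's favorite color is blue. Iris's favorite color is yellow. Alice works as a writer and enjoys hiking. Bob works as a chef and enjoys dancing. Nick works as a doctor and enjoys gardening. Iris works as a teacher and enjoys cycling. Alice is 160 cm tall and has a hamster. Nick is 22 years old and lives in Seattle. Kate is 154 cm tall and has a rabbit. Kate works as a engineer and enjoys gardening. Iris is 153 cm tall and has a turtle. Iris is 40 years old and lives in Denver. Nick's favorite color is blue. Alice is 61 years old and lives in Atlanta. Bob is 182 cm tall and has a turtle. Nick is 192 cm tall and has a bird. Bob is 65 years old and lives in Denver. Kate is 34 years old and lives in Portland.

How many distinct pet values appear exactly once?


Unique pet values: 3

3


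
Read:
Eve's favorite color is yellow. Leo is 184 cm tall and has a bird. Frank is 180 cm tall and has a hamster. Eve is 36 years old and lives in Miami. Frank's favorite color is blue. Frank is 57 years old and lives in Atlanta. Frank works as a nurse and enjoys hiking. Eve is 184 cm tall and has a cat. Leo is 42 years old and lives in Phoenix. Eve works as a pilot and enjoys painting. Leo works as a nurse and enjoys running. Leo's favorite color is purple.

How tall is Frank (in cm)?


Frank is 180 cm tall

180


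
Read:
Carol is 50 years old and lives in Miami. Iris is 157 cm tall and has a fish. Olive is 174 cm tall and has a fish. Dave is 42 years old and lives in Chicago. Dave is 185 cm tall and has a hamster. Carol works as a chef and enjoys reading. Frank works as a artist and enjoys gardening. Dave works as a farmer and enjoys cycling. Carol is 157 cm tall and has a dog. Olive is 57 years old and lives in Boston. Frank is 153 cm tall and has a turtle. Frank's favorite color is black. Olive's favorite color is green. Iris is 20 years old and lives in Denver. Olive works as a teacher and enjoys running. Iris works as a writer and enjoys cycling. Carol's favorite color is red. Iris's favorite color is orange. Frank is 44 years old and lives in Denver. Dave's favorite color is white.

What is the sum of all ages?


57+20+50+44+42 = 213

213


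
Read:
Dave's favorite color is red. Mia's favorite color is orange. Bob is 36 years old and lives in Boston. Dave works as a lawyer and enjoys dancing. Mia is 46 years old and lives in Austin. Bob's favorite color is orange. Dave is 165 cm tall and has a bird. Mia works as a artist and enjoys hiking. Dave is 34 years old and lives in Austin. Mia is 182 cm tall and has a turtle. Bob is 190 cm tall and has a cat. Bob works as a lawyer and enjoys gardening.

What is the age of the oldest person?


Oldest: Mia at 46

46


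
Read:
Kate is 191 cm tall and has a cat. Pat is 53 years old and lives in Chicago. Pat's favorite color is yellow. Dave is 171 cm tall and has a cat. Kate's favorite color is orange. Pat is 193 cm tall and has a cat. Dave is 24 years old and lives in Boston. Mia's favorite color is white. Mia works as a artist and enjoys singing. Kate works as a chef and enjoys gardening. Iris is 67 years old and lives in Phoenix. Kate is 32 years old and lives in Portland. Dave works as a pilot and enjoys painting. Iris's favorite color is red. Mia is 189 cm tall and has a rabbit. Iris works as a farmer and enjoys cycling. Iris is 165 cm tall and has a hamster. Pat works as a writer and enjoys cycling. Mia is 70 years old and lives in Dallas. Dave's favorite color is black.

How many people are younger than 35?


Filter: 2

2


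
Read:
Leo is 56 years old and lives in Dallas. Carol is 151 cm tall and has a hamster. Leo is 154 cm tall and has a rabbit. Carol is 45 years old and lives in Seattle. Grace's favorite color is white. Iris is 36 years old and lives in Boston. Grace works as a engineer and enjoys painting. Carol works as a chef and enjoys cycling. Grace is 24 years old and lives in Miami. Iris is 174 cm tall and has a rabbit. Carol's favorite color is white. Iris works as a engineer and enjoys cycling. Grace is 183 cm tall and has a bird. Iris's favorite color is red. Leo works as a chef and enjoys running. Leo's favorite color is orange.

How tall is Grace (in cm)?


Grace is 183 cm tall

183


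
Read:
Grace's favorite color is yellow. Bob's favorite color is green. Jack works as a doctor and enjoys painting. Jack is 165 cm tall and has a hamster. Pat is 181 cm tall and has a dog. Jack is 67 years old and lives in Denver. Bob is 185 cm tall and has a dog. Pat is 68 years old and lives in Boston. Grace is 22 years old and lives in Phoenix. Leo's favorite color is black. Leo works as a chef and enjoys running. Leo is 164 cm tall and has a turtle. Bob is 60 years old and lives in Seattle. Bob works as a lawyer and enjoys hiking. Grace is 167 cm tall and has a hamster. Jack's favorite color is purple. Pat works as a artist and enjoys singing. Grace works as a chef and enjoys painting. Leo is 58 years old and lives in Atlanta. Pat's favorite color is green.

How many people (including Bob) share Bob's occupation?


Bob is a lawyer. Count = 1

1


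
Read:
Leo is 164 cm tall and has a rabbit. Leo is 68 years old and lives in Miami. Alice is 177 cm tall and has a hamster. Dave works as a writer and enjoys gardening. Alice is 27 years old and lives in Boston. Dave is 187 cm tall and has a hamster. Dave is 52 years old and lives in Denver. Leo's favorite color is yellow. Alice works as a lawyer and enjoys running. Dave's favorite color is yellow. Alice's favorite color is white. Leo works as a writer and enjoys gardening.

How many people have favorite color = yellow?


Count: 2

2


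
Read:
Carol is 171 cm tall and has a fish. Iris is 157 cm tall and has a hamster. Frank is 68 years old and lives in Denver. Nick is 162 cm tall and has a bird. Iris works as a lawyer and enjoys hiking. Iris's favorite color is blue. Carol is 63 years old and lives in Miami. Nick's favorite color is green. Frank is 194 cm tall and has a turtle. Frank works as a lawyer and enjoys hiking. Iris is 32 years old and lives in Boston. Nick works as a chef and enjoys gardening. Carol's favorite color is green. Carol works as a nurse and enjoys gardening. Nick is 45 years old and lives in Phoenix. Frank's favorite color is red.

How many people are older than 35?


Filter: 3

3


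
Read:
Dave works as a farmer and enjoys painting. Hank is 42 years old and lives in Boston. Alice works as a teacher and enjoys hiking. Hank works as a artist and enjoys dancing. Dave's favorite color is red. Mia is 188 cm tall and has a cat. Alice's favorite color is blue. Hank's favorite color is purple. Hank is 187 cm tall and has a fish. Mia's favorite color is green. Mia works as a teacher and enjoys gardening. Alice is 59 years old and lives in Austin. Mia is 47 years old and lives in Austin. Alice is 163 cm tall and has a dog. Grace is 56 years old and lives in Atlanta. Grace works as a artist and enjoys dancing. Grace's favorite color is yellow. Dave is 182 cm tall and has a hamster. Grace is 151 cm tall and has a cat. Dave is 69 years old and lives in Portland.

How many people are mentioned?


People: Mia, Alice, Grace, Dave, Hank. Count = 5

5


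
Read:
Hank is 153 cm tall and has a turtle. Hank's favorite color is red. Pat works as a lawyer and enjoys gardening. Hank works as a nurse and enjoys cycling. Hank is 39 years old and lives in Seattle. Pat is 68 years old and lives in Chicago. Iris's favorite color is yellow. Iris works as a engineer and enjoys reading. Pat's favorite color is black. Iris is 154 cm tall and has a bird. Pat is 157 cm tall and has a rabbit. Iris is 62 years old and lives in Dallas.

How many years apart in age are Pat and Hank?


68 vs 39, diff = 29

29


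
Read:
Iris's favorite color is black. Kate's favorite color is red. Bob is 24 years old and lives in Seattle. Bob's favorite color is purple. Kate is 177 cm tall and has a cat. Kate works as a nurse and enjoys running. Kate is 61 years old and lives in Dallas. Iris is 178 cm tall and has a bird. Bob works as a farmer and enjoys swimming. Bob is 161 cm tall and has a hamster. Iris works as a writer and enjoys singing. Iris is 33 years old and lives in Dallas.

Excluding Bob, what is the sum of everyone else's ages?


Sum (excluding Bob): 94

94


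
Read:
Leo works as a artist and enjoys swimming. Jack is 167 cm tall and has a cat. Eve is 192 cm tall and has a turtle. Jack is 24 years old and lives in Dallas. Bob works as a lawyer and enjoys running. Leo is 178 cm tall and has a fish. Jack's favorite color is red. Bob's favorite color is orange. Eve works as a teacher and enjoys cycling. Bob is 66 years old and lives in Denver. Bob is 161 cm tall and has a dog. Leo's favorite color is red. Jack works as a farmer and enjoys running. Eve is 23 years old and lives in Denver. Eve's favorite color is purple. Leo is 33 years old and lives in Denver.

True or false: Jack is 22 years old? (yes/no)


Jack is actually 24. no

no


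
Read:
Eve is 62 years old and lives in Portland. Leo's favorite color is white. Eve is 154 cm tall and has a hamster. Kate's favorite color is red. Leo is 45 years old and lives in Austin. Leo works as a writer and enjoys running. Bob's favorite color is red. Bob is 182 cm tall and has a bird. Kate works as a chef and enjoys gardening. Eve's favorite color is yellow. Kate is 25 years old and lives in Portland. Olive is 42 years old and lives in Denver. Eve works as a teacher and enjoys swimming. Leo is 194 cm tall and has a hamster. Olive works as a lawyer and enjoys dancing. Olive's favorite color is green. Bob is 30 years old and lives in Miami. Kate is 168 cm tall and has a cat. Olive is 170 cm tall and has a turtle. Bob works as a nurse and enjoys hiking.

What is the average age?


Sum=204, n=5, avg=40.8

40.8


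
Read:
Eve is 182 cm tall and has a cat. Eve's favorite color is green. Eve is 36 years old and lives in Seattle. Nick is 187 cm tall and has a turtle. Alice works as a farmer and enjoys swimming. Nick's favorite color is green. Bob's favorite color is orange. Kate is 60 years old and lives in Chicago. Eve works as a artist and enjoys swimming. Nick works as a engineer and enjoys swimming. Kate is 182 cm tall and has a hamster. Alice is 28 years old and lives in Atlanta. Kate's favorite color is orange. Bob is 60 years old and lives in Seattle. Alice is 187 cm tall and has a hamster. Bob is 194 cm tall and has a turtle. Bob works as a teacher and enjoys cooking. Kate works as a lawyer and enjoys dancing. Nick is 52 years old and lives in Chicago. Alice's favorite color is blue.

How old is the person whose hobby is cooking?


Person with hobby=cooking is Bob, age 60

60


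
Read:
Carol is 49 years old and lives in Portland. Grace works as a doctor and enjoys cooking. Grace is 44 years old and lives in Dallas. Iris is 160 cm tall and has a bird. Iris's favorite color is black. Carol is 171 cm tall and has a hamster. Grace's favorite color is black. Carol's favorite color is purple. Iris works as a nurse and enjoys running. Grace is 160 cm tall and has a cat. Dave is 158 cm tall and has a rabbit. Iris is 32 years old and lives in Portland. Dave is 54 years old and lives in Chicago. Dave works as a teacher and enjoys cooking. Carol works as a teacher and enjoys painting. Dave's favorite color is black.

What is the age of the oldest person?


Oldest: Dave at 54

54


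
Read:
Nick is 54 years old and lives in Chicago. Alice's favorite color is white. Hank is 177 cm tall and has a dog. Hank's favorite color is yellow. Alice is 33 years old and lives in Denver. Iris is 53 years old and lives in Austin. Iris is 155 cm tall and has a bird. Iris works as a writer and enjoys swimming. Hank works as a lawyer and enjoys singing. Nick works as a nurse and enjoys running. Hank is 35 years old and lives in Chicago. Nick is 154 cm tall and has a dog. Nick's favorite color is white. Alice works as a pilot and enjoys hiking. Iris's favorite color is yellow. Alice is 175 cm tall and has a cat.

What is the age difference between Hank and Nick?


|35 - 54| = 19

19


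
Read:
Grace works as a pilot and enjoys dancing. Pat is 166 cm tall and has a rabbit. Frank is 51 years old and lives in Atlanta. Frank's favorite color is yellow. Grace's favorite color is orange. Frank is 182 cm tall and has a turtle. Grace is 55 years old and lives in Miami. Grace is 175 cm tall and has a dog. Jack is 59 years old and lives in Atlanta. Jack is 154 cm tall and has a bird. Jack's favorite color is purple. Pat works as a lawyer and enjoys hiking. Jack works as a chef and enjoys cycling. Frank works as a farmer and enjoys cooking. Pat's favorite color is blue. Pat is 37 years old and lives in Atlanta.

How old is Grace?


Grace is 55 years old

55


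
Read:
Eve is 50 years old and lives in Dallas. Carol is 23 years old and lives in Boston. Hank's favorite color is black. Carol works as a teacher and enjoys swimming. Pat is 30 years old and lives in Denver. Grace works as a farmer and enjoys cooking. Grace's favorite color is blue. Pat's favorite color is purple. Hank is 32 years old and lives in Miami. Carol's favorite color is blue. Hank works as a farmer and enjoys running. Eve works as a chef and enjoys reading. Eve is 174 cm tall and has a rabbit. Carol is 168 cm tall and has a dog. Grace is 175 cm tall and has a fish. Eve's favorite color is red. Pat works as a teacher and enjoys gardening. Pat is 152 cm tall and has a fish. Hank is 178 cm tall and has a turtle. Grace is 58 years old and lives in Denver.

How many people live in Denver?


Count in Denver: 2

2


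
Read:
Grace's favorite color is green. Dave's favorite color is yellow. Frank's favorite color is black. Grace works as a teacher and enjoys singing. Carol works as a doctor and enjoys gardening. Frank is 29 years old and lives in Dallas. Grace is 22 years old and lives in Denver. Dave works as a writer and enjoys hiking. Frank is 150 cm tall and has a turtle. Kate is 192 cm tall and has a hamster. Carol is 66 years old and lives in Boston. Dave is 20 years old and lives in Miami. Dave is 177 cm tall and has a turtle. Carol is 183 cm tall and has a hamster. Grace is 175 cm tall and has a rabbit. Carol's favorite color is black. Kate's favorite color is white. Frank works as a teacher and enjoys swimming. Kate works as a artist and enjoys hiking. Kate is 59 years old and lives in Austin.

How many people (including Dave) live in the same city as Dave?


Dave lives in Miami. Count = 1

1


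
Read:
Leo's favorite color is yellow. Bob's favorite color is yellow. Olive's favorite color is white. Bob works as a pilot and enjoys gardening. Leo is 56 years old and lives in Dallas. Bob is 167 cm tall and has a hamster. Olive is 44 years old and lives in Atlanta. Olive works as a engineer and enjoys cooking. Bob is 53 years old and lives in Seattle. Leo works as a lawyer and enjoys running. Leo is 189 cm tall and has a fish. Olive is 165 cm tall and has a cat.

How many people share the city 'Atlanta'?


Count: 1

1


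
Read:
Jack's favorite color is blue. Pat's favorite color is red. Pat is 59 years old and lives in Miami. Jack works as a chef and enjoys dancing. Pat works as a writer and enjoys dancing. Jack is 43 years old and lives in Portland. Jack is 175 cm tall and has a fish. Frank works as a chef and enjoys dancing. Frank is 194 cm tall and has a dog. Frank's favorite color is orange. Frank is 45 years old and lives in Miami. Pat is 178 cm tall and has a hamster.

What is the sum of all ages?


59+43+45 = 147

147


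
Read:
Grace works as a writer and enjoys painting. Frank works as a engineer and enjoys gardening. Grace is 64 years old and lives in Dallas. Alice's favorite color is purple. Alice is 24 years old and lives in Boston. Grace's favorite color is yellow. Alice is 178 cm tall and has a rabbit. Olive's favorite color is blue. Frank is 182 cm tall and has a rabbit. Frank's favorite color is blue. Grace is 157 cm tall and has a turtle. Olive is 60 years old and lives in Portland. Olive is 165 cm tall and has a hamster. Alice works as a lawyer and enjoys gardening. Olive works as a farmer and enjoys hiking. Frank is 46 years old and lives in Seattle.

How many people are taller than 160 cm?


Taller than 160: 3

3


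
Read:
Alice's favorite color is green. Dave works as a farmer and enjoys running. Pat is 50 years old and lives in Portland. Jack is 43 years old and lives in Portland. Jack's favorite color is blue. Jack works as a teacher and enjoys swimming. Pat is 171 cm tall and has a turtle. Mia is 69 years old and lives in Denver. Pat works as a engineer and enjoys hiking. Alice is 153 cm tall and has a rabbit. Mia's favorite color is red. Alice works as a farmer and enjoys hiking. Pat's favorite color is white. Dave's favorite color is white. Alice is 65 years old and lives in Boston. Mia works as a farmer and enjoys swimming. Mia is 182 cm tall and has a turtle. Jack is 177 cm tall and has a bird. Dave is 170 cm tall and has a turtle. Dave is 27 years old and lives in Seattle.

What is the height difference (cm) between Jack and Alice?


|177 - 153| = 24

24


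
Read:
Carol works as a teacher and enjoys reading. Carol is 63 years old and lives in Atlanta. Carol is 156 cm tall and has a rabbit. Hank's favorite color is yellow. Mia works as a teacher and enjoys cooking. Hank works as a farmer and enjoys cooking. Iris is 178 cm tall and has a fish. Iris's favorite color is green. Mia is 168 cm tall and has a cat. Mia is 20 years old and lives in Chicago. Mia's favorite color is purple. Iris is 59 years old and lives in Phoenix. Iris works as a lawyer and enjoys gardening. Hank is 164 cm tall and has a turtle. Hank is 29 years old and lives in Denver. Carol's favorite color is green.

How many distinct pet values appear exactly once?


Unique pet values: 4

4


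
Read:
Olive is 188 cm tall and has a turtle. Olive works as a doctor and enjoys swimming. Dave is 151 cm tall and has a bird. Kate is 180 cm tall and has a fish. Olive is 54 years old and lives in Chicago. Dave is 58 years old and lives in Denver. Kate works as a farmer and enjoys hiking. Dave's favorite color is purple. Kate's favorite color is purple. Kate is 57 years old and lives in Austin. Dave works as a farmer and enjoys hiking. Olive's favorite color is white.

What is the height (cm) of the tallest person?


Tallest: Olive at 188 cm

188


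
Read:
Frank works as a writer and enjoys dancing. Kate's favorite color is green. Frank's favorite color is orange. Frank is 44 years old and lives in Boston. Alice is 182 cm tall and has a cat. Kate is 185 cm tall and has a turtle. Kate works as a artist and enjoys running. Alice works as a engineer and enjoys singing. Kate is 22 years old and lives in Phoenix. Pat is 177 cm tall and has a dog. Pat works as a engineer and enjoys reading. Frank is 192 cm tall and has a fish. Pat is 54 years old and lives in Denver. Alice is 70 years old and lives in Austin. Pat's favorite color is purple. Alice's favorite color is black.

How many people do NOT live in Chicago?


Not in Chicago: 4

4


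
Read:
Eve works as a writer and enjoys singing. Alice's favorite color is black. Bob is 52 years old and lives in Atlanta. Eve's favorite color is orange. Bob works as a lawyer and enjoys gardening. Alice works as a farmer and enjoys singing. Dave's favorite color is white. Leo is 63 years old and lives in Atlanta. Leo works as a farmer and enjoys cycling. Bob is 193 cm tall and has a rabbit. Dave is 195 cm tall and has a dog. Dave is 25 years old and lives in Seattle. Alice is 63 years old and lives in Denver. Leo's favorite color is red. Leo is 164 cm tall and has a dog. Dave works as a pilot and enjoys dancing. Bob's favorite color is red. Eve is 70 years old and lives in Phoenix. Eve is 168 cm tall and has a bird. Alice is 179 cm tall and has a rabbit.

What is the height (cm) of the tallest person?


Tallest: Dave at 195 cm

195


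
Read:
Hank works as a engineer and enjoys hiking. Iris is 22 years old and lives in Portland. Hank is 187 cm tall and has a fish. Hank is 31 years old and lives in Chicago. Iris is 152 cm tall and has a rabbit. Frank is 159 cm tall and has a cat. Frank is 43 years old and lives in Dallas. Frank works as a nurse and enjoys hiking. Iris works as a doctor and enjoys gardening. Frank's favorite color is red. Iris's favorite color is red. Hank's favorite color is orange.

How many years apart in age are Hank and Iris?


31 vs 22, diff = 9

9


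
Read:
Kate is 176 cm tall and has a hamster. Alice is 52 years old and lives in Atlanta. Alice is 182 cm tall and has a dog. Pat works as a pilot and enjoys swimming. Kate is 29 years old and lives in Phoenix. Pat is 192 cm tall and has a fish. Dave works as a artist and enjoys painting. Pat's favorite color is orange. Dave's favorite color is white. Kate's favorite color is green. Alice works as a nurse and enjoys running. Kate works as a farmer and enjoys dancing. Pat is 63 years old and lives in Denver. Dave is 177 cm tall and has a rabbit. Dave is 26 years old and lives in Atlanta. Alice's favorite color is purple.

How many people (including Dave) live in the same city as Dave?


Dave lives in Atlanta. Count = 2

2


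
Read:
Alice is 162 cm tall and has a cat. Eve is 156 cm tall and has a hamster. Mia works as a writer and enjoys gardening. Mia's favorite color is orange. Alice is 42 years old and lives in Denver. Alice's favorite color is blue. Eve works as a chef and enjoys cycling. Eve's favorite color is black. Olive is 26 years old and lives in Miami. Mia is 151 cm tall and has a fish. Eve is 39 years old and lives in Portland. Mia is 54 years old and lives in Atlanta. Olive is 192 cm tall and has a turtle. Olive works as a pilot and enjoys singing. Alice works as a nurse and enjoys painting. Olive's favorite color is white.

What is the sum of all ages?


54+42+26+39 = 161

161


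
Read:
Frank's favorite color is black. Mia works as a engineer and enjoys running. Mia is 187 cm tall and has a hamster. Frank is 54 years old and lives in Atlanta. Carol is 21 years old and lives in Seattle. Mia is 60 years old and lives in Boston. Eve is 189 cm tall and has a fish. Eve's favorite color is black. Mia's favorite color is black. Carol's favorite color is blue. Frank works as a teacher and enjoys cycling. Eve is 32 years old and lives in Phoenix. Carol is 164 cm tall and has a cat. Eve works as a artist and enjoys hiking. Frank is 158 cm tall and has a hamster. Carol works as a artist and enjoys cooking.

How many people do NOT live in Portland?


Not in Portland: 4

4


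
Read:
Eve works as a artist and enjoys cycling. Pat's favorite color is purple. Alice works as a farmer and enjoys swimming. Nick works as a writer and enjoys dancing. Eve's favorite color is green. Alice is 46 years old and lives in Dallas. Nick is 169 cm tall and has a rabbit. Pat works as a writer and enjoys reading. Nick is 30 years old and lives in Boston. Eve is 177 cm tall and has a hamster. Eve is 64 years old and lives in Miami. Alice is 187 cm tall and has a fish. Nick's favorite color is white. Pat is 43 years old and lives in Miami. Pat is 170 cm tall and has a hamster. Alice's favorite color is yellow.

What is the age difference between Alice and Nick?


|46 - 30| = 16

16
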